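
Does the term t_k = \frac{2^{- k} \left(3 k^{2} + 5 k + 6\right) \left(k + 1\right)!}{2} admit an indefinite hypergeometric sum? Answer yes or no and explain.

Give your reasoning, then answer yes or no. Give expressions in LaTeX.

Yes. s_k = 2^{- k} \left(3 k + 2\right) \left(k + 1\right)!.

Compute t_(k+1)/t_k: get (k + 2)*(5*k + 3*(k + 1)**2 + 11)/(2*(3*k**2 + 5*k + 6)).
Take A(k)=k/2 + 1, B(k)=1, C(k)=k**2 + 5*k/3 + 2.
Key eq: (k/2 + 1)·f(k+1) = (1)·f(k) + (k**2 + 5*k/3 + 2).
From deg A=1, deg B=0, deg C=2: d=1.
Coefficient equations give f(k) = 2*(3*k + 2)/3.
Get s_k = R·t_k = (3*k + 2)*factorial(k + 1)/2**k with R(k) = B(k−1)f(k)/C(k) = 2*(3*k + 2)/(3*k**2 + 5*k + 6).
Verify: (3*k**2 + 5*k + 6)*factorial(k + 1)/(2*2**k) matches t_k.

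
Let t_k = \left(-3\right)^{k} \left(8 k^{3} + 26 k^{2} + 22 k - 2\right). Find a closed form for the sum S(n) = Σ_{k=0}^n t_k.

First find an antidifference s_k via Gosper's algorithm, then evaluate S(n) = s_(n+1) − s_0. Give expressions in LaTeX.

Ratio r(k) = 3*(-4*k**3 - 25*k**2 - 49*k - 27)/(4*k**3 + 13*k**2 + 11*k - 1).
Gosper form: A/B · C(k+1)/C(k) with A=-3, B=1, C=k**3 + 13*k**2/4 + 11*k/4 - 1/4.
Need (-3)·f(k+1) − (1)·f(k) = k**3 + 13*k**2/4 + 11*k/4 - 1/4.
Bound: deg f ≤ 3.
Coefficient equations give f(k) = -(k - 1)*(k + 1)**2/4.
So s_k = (B(k−1)f/C)·t_k = (-(k - 1)*(k + 1)**2/(4*k**3 + 13*k**2 + 11*k - 1))·t_k = 2*(-3)**k*(-k**3 - k**2 + k + 1).
s_(k+1) − s_k = (-3)**k*(8*k**3 + 26*k**2 + 22*k - 2) = t_k.
Evaluate: s_(n+1) = 6*(-3)**n*n*(n**2 + 4*n + 4); subtract s_(0) = 2 ⇒ S(n) = 6*(-3)**n*n**3 + 24*(-3)**n*n**2 + 24*(-3)**n*n - 2.

S(n) = 6 \left(-3\right)^{n} n^{3} + 24 \left(-3\right)^{n} n^{2} + 24 \left(-3\right)^{n} n - 2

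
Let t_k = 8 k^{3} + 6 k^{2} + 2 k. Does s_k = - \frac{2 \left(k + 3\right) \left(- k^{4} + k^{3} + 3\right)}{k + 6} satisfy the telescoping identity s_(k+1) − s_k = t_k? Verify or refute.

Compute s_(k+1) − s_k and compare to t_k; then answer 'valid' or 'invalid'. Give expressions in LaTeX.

s_(k+1) = -2*(k + 4)*(-(k + 1)**4 + (k + 1)**3 + 3)/(k + 7)
s_(k+1) − s_k = 2*(4*k**5 + 46*k**4 + 124*k**3 + 82*k**2 + 24*k - 9)/(k**2 + 13*k + 42)
(s_(k+1) − s_k) − t_k = 6*(-3*k**4 - 28*k**3 - 19*k**2 - 6*k - 3)/(k**2 + 13*k + 42)

Invalid: residual \frac{6 \left(- 3 k^{4} - 28 k^{3} - 19 k^{2} - 6 k - 3\right)}{k^{2} + 13 k + 42} ≠ 0.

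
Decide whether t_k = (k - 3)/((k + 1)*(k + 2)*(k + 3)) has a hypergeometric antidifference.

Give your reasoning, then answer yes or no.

t_(k+1)/t_k = (k - 2)*(k + 1)/((k - 3)*(k + 4)).
So A=k + 1 and B=k + 4, with C=k - 3.
Set up (k + 1)·f(k+1) − (k + 3)·f(k) − (k - 3) = 0.
d = 2 from the (1,1,1) case.
Match coefficients ⇒ f(k) = -k*(k + 5)/2.
Then R = B(k−1)f/C = -k*(k + 3)*(k + 5)/(2*(k - 3)), so s_k = R(k)·t_k = k*(-k - 5)/(2*(k + 1)*(k + 2)).
Verify: (k - 3)/(k**3 + 6*k**2 + 11*k + 6) matches t_k.

Yes. s_k = k*(-k - 5)/(2*(k + 1)*(k + 2)).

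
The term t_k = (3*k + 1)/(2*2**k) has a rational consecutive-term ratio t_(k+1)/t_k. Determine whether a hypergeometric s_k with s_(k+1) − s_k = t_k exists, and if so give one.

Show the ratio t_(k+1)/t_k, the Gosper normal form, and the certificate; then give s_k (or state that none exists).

r(k) = (3*k + 4)/(2*(3*k + 1)) after simplifying.
A = 1/2, B = 1, C = k + 1/3.
Key eq: (1/2)·f(k+1) = (1)·f(k) + (k + 1/3).
d = 1 from the (0,0,1) case.
Coefficient equations give f(k) = -2*(3*k + 4)/3.
Get s_k = R·t_k = (-3*k - 4)/2**k with R(k) = B(k−1)f(k)/C(k) = -2*(3*k + 4)/(3*k + 1).
Δs = (3*k + 1)/(2*2**k), as required.

s_k = (-3*k - 4)/2**k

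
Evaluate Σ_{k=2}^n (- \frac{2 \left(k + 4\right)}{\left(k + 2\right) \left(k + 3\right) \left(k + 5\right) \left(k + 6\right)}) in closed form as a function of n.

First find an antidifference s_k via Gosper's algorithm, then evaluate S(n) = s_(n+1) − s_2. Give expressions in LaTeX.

S(n) = \frac{- n^{2} - 9 n + 10}{28 \left(n^{2} + 9 n + 18\right)}

r(k) = (k + 2)*(k + 5)**2/((k + 4)**2*(k + 7)) after simplifying.
Normal form (A,B,C) = (k + 2, k + 7, k**2 + 8*k + 16).
Need (k + 2)·f(k+1) − (k + 6)·f(k) = k**2 + 8*k + 16.
From deg A=1, deg B=1, deg C=2: d=4.
Coefficient equations give f(k) = k*(k + 3)*(k + 4)*(k + 7)/20.
So s_k = (B(k−1)f/C)·t_k = (k*(k + 3)*(k + 6)*(k + 7)/(20*(k + 4)))·t_k = k*(-k - 7)/(10*(k**2 + 7*k + 10)).
Check: Δs_k = 2*(-k - 4)/(k**4 + 16*k**3 + 91*k**2 + 216*k + 180). ✓
Evaluate: s_(n+1) = (-n**2 - 9*n - 8)/(10*(n**2 + 9*n + 18)); subtract s_(2) = -9/140 ⇒ S(n) = (-n**2 - 9*n + 10)/(28*(n**2 + 9*n + 18)).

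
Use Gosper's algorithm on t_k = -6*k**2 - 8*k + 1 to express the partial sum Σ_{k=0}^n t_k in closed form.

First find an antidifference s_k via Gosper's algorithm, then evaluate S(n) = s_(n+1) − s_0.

Ratio r(k) = (6*k**2 + 20*k + 13)/(6*k**2 + 8*k - 1).
Take A(k)=1, B(k)=1, C(k)=k**2 + 4*k/3 - 1/6.
Key eq: (1)·f(k+1) = (1)·f(k) + (k**2 + 4*k/3 - 1/6).
Bound: deg f ≤ 3.
Coefficient equations give f(k) = k*(2*k**2 + k - 4)/6.
Then R = B(k−1)f/C = k*(2*k**2 + k - 4)/(6*k**2 + 8*k - 1), so s_k = R(k)·t_k = k*(-2*k**2 - k + 4).
Verify: -6*k**2 - 8*k + 1 matches t_k.
Telescope: S(n) = s_(n+1) − s_(0) = -2*n**3 - 7*n**2 - 4*n + 1 − (0) = -2*n**3 - 7*n**2 - 4*n + 1.

S(n) = -2*n**3 - 7*n**2 - 4*n + 1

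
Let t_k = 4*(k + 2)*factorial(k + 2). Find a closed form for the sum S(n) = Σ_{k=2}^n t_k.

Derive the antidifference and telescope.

S(n) = 4*factorial(n + 3) - 96

Step 1: r(k) = (k + 3)**2/(k + 2).
A = k + 3, B = 1, C = k + 2.
Need (k + 3)·f(k+1) − (1)·f(k) = k + 2.
Degrees (1,0,1) ⇒ d ≤ 0.
Match coefficients ⇒ f(k) = 1.
Certificate R = B(k−1)f/C = 1/(k + 2) gives s_k = 4*factorial(k + 2).
Check: Δs_k = 4*(k + 2)*factorial(k + 2). ✓
Telescope: S(n) = s_(n+1) − s_(2) = 4*factorial(n + 3) − (96) = 4*factorial(n + 3) - 96.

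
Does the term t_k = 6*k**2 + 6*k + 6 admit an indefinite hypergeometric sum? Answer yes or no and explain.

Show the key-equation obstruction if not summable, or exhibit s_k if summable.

r(k) = (k + (k + 1)**2 + 2)/(k**2 + k + 1) after simplifying.
Gosper form: A/B · C(k+1)/C(k) with A=1, B=1, C=k**2 + k + 1.
Key eq: (1)·f(k+1) = (1)·f(k) + (k**2 + k + 1).
deg f ≤ 3 (via 0,0,2).
Solve for f: f(k) = k*(k**2 + 2)/3 (degree 3 ≤ 3).
R(k) = B(k−1)·f(k)/C(k) = k*(k**2 + 2)/(3*(k**2 + k + 1)); s_k = R·t_k = 2*k*(k**2 + 2).
Δs = 6*k**2 + 6*k + 6, as required.

Yes. s_k = 2*k*(k**2 + 2).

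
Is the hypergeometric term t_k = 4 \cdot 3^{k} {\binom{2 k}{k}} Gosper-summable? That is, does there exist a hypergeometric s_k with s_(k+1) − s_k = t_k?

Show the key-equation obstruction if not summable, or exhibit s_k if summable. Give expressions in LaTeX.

t_(k+1)/t_k = 6*(2*k + 1)/(k + 1).
So A=12*k + 6 and B=k + 1, with C=1.
Set up (12*k + 6)·f(k+1) − (k)·f(k) − (1) = 0.
d = -1 from the (1,1,0) case.
Bound -1 < 0, so the key equation has no polynomial solution.

No — t_k has no hypergeometric antidifference.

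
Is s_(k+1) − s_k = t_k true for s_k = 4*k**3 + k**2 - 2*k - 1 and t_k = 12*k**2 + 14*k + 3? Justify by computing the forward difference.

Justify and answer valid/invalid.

Valid — Δs_k = t_k.

s_(k+1) = 4*k**3 + 13*k**2 + 12*k + 2
s_(k+1) − s_k = 12*k**2 + 14*k + 3
(s_(k+1) − s_k) − t_k = 0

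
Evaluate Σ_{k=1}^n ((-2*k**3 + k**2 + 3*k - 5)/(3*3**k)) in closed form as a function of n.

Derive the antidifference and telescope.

Compute t_(k+1)/t_k: get (2*k**3 + 5*k**2 + k + 3)/(3*(2*k**3 - k**2 - 3*k + 5)).
A = 1/3, B = 1, C = k**3 - k**2/2 - 3*k/2 + 5/2.
Key eq: (1/3)·f(k+1) = (1)·f(k) + (k**3 - k**2/2 - 3*k/2 + 5/2).
deg f ≤ 3 (via 0,0,3).
Coefficient equations give f(k) = -3*(k**3 + k**2 + k + 4)/2.
Certificate R = B(k−1)f/C = -3*(k**3 + k**2 + k + 4)/(2*k**3 - k**2 - 3*k + 5) gives s_k = (k**3 + k**2 + k + 4)/3**k.
Verify: (-2*k**3 + k**2 + 3*k - 5)/(3*3**k) matches t_k.
Telescope: S(n) = s_(n+1) − s_(1) = 3**(-n - 1)*(n**3 + 4*n**2 + 6*n + 7) − (7/3) = 3**(-n - 1)*(-7*3**n + n**3 + 4*n**2 + 6*n + 7).

S(n) = 3**(-n - 1)*(-7*3**n + n**3 + 4*n**2 + 6*n + 7)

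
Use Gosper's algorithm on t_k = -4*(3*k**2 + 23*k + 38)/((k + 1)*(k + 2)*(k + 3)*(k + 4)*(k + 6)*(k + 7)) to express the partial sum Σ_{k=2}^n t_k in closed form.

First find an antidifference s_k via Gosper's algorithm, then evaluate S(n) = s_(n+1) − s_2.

t_(k+1)/t_k = (k + 1)*(k + 6)*(23*k + 3*(k + 1)**2 + 61)/((k + 5)*(k + 8)*(3*k**2 + 23*k + 38)).
Gosper form: A/B · C(k+1)/C(k) with A=k + 1, B=k + 8, C=k**3 + 38*k**2/3 + 51*k + 190/3.
Set up (k + 1)·f(k+1) − (k + 7)·f(k) − (k**3 + 38*k**2/3 + 51*k + 190/3) = 0.
From deg A=1, deg B=1, deg C=3: d=6.
Coefficient equations give f(k) = k*(k + 2)*(k + 4)*(k + 5)*(k**2 + 10*k + 27)/54.
Then R = B(k−1)f/C = k*(k + 2)*(k + 4)*(k + 7)*(k**2 + 10*k + 27)/(18*(3*k**2 + 23*k + 38)), so s_k = R(k)·t_k = 2*k*(-k**2 - 10*k - 27)/(9*(k**3 + 10*k**2 + 27*k + 18)).
Verify: 4*(-3*k**2 - 23*k - 38)/(k**6 + 23*k**5 + 207*k**4 + 925*k**3 + 2144*k**2 + 2412*k + 1008) matches t_k.
Telescope: S(n) = s_(n+1) − s_(2) = 2*(-n**3 - 13*n**2 - 50*n - 38)/(9*(n**3 + 13*n**2 + 50*n + 56)) − (-17/90) = (-n**3 - 13*n**2 - 50*n + 64)/(30*(n**3 + 13*n**2 + 50*n + 56)).

S(n) = (-n**3 - 13*n**2 - 50*n + 64)/(30*(n**3 + 13*n**2 + 50*n + 56))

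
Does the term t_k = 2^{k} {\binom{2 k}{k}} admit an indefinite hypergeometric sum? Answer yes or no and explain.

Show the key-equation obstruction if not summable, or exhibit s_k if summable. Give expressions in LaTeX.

No; the degree bound rules out any f.

The ratio is 4*(2*k + 1)/(k + 1).
A = 8*k + 4, B = k + 1, C = 1.
f must satisfy (8*k + 4)·f(k+1) − (k)·f(k) = 1.
Bound: deg f ≤ -1.
Bound -1 < 0, so the key equation has no polynomial solution.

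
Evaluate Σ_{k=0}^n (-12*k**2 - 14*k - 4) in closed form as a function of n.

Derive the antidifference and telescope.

Step 1: r(k) = (6*k**2 + 19*k + 15)/(6*k**2 + 7*k + 2).
Normal form (A,B,C) = (1, 1, k**2 + 7*k/6 + 1/3).
Key eq: (1)·f(k+1) = (1)·f(k) + (k**2 + 7*k/6 + 1/3).
From deg A=0, deg B=0, deg C=2: d=3.
Solve for f: f(k) = k*(4*k**2 + k - 1)/12 (degree 3 ≤ 3).
Get s_k = R·t_k = k*(-4*k**2 - k + 1) with R(k) = B(k−1)f(k)/C(k) = k*(4*k**2 + k - 1)/(2*(2*k + 1)*(3*k + 2)).
Δs = -12*k**2 - 14*k - 4, as required.
Telescope: S(n) = s_(n+1) − s_(0) = -4*n**3 - 13*n**2 - 13*n - 4 − (0) = -4*n**3 - 13*n**2 - 13*n - 4.

S(n) = -4*n**3 - 13*n**2 - 13*n - 4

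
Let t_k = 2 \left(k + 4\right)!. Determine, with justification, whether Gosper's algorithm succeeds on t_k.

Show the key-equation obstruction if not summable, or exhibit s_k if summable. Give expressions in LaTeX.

Step 1: r(k) = k + 5.
Normal form (A,B,C) = (k + 5, 1, 1).
Set up (k + 5)·f(k+1) − (1)·f(k) − (1) = 0.
From deg A=1, deg B=0, deg C=0: d=-1.
deg f ≤ -1 is impossible — no certificate.

No — t_k has no hypergeometric antidifference.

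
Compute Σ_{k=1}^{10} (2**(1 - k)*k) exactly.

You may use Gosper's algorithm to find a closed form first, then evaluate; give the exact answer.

Compute t_(k+1)/t_k: get (k + 1)/(2*k).
Gosper form: A/B · C(k+1)/C(k) with A=1/2, B=1, C=k.
Need (1/2)·f(k+1) − (1)·f(k) = k.
From deg A=0, deg B=0, deg C=1: d=1.
A polynomial solution: f(k) = -2*(k + 1).
Then R = B(k−1)f/C = -2*(k + 1)/k, so s_k = R(k)·t_k = 2**(2 - k)*(-k - 1).
Δs = 2**(1 - k)*k, as required.
Σ_(k=1)^(10) t_k = s_(11) − s_(1) = -3/128 − (-4) = 509/128.

Σ = 509/128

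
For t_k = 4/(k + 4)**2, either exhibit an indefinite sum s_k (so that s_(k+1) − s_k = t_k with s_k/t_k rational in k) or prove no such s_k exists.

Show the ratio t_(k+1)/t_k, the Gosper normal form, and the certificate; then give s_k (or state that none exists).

r(k) = (k + 4)**2/(k + 5)**2 after simplifying.
Normal form (A,B,C) = (k**2 + 8*k + 16, k**2 + 10*k + 25, 1).
f must satisfy (k**2 + 8*k + 16)·f(k+1) − (k**2 + 8*k + 16)·f(k) = 1.
d = 0 from the (2,2,0) case.
Put f(k) = c0: A·f(k+1) − B(k−1)·f(k) − C = -1; need -1 = 0 — inconsistent ⇒ no f, not summable.

none — t_k is not Gosper-summable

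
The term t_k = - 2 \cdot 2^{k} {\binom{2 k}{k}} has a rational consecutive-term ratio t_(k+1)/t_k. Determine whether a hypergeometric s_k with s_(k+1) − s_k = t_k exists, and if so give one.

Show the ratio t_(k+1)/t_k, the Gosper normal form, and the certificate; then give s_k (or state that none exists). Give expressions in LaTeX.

none — t_k is not Gosper-summable

Step 1: r(k) = 4*(2*k + 1)/(k + 1).
So A=8*k + 4 and B=k + 1, with C=1.
Key eq: (8*k + 4)·f(k+1) = (k)·f(k) + (1).
Bound: deg f ≤ -1.
deg f ≤ -1 is impossible — no certificate.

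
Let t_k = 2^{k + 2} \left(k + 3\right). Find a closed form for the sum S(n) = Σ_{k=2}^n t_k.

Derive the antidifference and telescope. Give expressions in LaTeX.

Compute t_(k+1)/t_k: get 2*(k + 4)/(k + 3).
So A=2 and B=1, with C=k + 3.
f must satisfy (2)·f(k+1) − (1)·f(k) = k + 3.
Degrees (0,0,1) ⇒ d ≤ 1.
Solving with deg f ≤ 1: f(k) = k + 1.
Then R = B(k−1)f/C = (k + 1)/(k + 3), so s_k = R(k)·t_k = 2**(k + 2)*(k + 1).
s_(k+1) − s_k = 2**(k + 2)*(k + 3) = t_k.
Telescope: S(n) = s_(n+1) − s_(2) = 2**(n + 3)*(n + 2) − (48) = 8*2**n*n + 16*2**n - 48.

S(n) = 8 \cdot 2^{n} n + 16 \cdot 2^{n} - 48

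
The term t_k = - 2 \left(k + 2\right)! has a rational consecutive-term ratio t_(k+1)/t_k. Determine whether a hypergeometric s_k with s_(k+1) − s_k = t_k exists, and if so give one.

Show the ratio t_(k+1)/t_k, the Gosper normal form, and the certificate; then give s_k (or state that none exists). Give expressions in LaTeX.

no hypergeometric antidifference exists

t_(k+1)/t_k = k + 3.
A = k + 3, B = 1, C = 1.
f must satisfy (k + 3)·f(k+1) − (1)·f(k) = 1.
From deg A=1, deg B=0, deg C=0: d=-1.
d = -1 < 0 ⇒ no nonzero polynomial f; not summable.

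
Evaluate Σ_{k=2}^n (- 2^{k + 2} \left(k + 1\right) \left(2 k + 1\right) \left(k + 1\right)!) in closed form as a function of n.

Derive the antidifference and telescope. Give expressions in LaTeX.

S(n) = - 8 \cdot 2^{n} n \left(n + 2\right)! + 96

Compute t_(k+1)/t_k: get (k + 2)**2*(4*k + 6)/((k + 1)*(2*k + 1)).
Factor: A=2*k + 4; B=1; C=k**2 + 3*k/2 + 1/2.
Set up (2*k + 4)·f(k+1) − (1)·f(k) − (k**2 + 3*k/2 + 1/2) = 0.
From deg A=1, deg B=0, deg C=2: d=1.
A polynomial solution: f(k) = (k - 1)/2.
Certificate R = B(k−1)f/C = (k - 1)/((k + 1)*(2*k + 1)) gives s_k = -2**(k + 2)*(k - 1)*factorial(k + 1).
Δs = -2**(k + 2)*(k + 1)*(2*k + 1)*factorial(k + 1), as required.
Σ_(k=2)^n t_k = s_(n+1) − s_(2) = (-2**(n + 3)*n*factorial(n + 2)) − (-96), i.e. -8*2**n*n*factorial(n + 2) + 96.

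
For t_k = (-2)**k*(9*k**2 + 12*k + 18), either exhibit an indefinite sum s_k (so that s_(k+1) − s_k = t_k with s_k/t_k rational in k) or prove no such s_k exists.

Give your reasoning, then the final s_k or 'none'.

Ratio r(k) = 2*(-3*k**2 - 10*k - 13)/(3*k**2 + 4*k + 6).
So A=-2 and B=1, with C=k**2 + 4*k/3 + 2.
Solve (-2)·f(k+1) − (1)·f(k) = k**2 + 4*k/3 + 2.
Degrees (0,0,2) ⇒ d ≤ 2.
Coefficient equations give f(k) = -(3*k**2 + 4)/9.
Certificate R = B(k−1)f/C = -(3*k**2 + 4)/(3*(3*k**2 + 4*k + 6)) gives s_k = (-2)**k*(-3*k**2 - 4).
Check: Δs_k = (-2)**k*(9*k**2 + 12*k + 18). ✓

s_k = (-2)**k*(-3*k**2 - 4)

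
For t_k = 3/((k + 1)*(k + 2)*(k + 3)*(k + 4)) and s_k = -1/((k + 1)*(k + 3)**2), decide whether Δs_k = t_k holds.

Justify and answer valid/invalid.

s_(k+1) = -1/((k + 2)*(k + 4)**2)
s_(k+1) − s_k = -1/((k + 2)*(k + 4)**2) + 1/((k + 1)*(k + 3)**2)
(s_(k+1) − s_k) − t_k = (-4*k - 13)/(k**6 + 17*k**5 + 117*k**4 + 415*k**3 + 794*k**2 + 768*k + 288)

Invalid: residual (-4*k - 13)/(k**6 + 17*k**5 + 117*k**4 + 415*k**3 + 794*k**2 + 768*k + 288) ≠ 0.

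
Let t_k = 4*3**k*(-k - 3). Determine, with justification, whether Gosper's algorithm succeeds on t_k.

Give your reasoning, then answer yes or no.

Yes. s_k = 3**k*(-2*k - 3).

Step 1: r(k) = 3*(k + 4)/(k + 3).
Factor: A=3; B=1; C=k + 3.
Solve (3)·f(k+1) − (1)·f(k) = k + 3.
Bound: deg f ≤ 1.
Coefficient equations give f(k) = (2*k + 3)/4.
Then R = B(k−1)f/C = (2*k + 3)/(4*(k + 3)), so s_k = R(k)·t_k = 3**k*(-2*k - 3).
s_(k+1) − s_k = 4*3**k*(-k - 3) = t_k.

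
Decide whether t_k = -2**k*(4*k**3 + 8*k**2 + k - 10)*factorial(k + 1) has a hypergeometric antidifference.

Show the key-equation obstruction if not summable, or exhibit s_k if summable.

Yes. s_k = -2**k*(k - 2)*(2*k + 1)*factorial(k + 1).

Ratio r(k) = 2*(4*k**4 + 28*k**3 + 69*k**2 + 61*k + 6)/(4*k**3 + 8*k**2 + k - 10).
Take A(k)=2*k + 4, B(k)=1, C(k)=k**3 + 2*k**2 + k/4 - 5/2.
Key eq: (2*k + 4)·f(k+1) = (1)·f(k) + (k**3 + 2*k**2 + k/4 - 5/2).
Degrees (1,0,3) ⇒ d ≤ 2.
Solve for f: f(k) = (k - 2)*(2*k + 1)/4 (degree 2 ≤ 2).
Then R = B(k−1)f/C = (k - 2)*(2*k + 1)/(4*k**3 + 8*k**2 + k - 10), so s_k = R(k)·t_k = -2**k*(k - 2)*(2*k + 1)*factorial(k + 1).
Verify: -2**k*(4*k**3 + 8*k**2 + k - 10)*factorial(k + 1) matches t_k.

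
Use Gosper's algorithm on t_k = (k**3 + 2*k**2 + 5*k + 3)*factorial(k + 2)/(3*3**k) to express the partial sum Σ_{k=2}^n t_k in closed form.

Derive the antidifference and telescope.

S(n) = 3**(-n - 1)*(-16*3**n + n**5*factorial(n) + 8*n**4*factorial(n) + 22*n**3*factorial(n) + 22*n**2*factorial(n) + n*factorial(n) - 6*factorial(n))

The ratio is (k**4 + 8*k**3 + 27*k**2 + 47*k + 33)/(3*(k**3 + 2*k**2 + 5*k + 3)).
Factor: A=k/3 + 1; B=1; C=k**3 + 2*k**2 + 5*k + 3.
Need (k/3 + 1)·f(k+1) − (1)·f(k) = k**3 + 2*k**2 + 5*k + 3.
From deg A=1, deg B=0, deg C=3: d=2.
Coefficient equations give f(k) = 3*(k**2 - 2).
So s_k = (B(k−1)f/C)·t_k = (3*(k**2 - 2)/(k**3 + 2*k**2 + 5*k + 3))·t_k = (k**2 - 2)*factorial(k + 2)/3**k.
s_(k+1) − s_k = (k**3 + 2*k**2 + 5*k + 3)*factorial(k + 2)/(3*3**k) = t_k.
s_(n+1) = 3**(-n - 1)*(n**2 + 2*n - 1)*factorial(n + 3) and s_(2) = 16/3, so S(n) = 3**(-n - 1)*(-16*3**n + n**5*factorial(n) + 8*n**4*factorial(n) + 22*n**3*factorial(n) + 22*n**2*factorial(n) + n*factorial(n) - 6*factorial(n)).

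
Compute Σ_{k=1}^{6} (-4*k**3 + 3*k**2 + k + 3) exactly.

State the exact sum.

Σ = -1452

The ratio is (4*k**3 + 9*k**2 + 5*k - 3)/(4*k**3 - 3*k**2 - k - 3).
Factor: A=1; B=1; C=k**3 - 3*k**2/4 - k/4 - 3/4.
Need (1)·f(k+1) − (1)·f(k) = k**3 - 3*k**2/4 - k/4 - 3/4.
From deg A=0, deg B=0, deg C=3: d=4.
Coefficient equations give f(k) = k*(k**3 - 3*k**2 + 2*k - 3)/4.
R(k) = B(k−1)·f(k)/C(k) = k*(k**3 - 3*k**2 + 2*k - 3)/(4*k**3 - 3*k**2 - k - 3); s_k = R·t_k = k*(-k**3 + 3*k**2 - 2*k + 3).
Δs = -4*k**3 + 3*k**2 + k + 3, as required.
Σ_(k=1)^(6) t_k = s_(7) − s_(1) = -1449 − (3) = -1452.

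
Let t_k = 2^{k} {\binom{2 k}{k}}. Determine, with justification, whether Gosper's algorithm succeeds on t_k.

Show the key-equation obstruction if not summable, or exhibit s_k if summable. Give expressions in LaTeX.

No. Not Gosper-summable.

Ratio r(k) = 4*(2*k + 1)/(k + 1).
So A=8*k + 4 and B=k + 1, with C=1.
Set up (8*k + 4)·f(k+1) − (k)·f(k) − (1) = 0.
deg f ≤ -1 (via 1,1,0).
d = -1 < 0 ⇒ no nonzero polynomial f; not summable.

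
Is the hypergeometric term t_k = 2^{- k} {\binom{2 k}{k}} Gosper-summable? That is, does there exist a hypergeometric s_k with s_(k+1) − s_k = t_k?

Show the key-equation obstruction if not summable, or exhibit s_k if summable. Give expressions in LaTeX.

No — negative degree bound, so no certificate f.

The ratio is (2*k + 1)/(k + 1).
Take A(k)=2*k + 1, B(k)=k + 1, C(k)=1.
Key eq: (2*k + 1)·f(k+1) = (k)·f(k) + (1).
d = -1 from the (1,1,0) case.
Negative degree bound (-1): no f exists, t_k not Gosper-summable.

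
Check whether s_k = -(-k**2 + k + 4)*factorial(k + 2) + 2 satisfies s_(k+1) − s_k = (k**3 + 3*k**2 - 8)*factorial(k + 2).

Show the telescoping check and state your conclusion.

Valid: the claim telescopes to t_k.

s_(k+1) = -(k - (k + 1)**2 + 5)*factorial(k + 3) + 2
s_(k+1) − s_k = (k**3 + 3*k**2 - 8)*factorial(k + 2)
(s_(k+1) − s_k) − t_k = 0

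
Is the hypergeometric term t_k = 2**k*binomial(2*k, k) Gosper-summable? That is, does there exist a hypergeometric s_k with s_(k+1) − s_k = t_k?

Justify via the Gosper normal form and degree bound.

t_(k+1)/t_k = 4*(2*k + 1)/(k + 1).
Take A(k)=8*k + 4, B(k)=k + 1, C(k)=1.
Set up (8*k + 4)·f(k+1) − (k)·f(k) − (1) = 0.
From deg A=1, deg B=1, deg C=0: d=-1.
d = -1 < 0 ⇒ no nonzero polynomial f; not summable.

No — negative degree bound, so no certificate f.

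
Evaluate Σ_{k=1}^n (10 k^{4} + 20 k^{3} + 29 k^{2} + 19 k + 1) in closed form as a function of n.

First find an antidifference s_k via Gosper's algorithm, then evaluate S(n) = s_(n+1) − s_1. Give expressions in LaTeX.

Step 1: r(k) = (10*k**4 + 60*k**3 + 149*k**2 + 177*k + 79)/(10*k**4 + 20*k**3 + 29*k**2 + 19*k + 1).
Normal form (A,B,C) = (1, 1, k**4 + 2*k**3 + 29*k**2/10 + 19*k/10 + 1/10).
Set up (1)·f(k+1) − (1)·f(k) − (k**4 + 2*k**3 + 29*k**2/10 + 19*k/10 + 1/10) = 0.
From deg A=0, deg B=0, deg C=4: d=5.
Coefficient equations give f(k) = k*(2*k**4 + 3*k**2 - 4)/10.
So s_k = (B(k−1)f/C)·t_k = (k*(2*k**4 + 3*k**2 - 4)/(10*k**4 + 20*k**3 + 29*k**2 + 19*k + 1))·t_k = k*(2*k**4 + 3*k**2 - 4).
s_(k+1) − s_k = 10*k**4 + 20*k**3 + 29*k**2 + 19*k + 1 = t_k.
s_(n+1) = 2*n**5 + 10*n**4 + 23*n**3 + 29*n**2 + 15*n + 1 and s_(1) = 1, so S(n) = n*(2*n**4 + 10*n**3 + 23*n**2 + 29*n + 15).

S(n) = n \left(2 n^{4} + 10 n^{3} + 23 n^{2} + 29 n + 15\right)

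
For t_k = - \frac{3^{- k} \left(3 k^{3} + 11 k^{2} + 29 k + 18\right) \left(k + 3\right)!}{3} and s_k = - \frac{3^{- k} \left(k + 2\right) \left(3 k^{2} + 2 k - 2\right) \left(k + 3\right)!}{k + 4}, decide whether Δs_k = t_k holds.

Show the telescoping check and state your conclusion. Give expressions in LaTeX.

Invalid: residual \frac{2 \cdot 3^{- k} \left(3 k^{4} + 23 k^{3} + 64 k^{2} + 128 k + 78\right) \left(k + 3\right)!}{3 \left(k + 4\right) \left(k + 5\right)} ≠ 0.

s_(k+1) = -(k + 3)*(3*k**2 + 8*k + 3)*factorial(k + 4)/(3*3**k*(k + 5))
s_(k+1) − s_k = -(3*k**5 + 32*k**4 + 142*k**3 + 371*k**2 + 486*k + 204)*factorial(k + 3)/(3*3**k*(k + 4)*(k + 5))
(s_(k+1) − s_k) − t_k = 2*(3*k**4 + 23*k**3 + 64*k**2 + 128*k + 78)*factorial(k + 3)/(3*3**k*(k + 4)*(k + 5))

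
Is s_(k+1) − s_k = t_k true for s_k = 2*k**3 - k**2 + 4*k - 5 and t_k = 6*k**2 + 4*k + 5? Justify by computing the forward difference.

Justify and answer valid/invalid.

valid; difference matches t_k

s_(k+1) = k*(2*k**2 + 5*k + 8)
s_(k+1) − s_k = 6*k**2 + 4*k + 5
(s_(k+1) − s_k) − t_k = 0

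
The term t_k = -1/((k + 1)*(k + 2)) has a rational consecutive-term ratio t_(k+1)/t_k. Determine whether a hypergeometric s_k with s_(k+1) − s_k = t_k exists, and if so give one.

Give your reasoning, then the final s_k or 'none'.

s_k = -k/(k + 1)

Ratio r(k) = (k + 1)/(k + 3).
Normal form (A,B,C) = (k + 1, k + 3, 1).
Key eq: (k + 1)·f(k+1) = (k + 2)·f(k) + (1).
Bound: deg f ≤ 1.
A polynomial solution: f(k) = k.
Then R = B(k−1)f/C = k*(k + 2), so s_k = R(k)·t_k = -k/(k + 1).
s_(k+1) − s_k = -1/(k**2 + 3*k + 2) = t_k.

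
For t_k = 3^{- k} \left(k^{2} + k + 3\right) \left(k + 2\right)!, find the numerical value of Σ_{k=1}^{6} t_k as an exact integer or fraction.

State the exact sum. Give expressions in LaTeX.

Ratio r(k) = (k + 3)*(k + (k + 1)**2 + 4)/(3*(k**2 + k + 3)).
Factor: A=k/3 + 1; B=1; C=k**2 + k + 3.
Key eq: (k/3 + 1)·f(k+1) = (1)·f(k) + (k**2 + k + 3).
d = 1 from the (1,0,2) case.
Coefficient equations give f(k) = 3*k.
Then R = B(k−1)f/C = 3*k/(k**2 + k + 3), so s_k = R(k)·t_k = 3**(1 - k)*k*factorial(k + 2).
s_(k+1) − s_k = (k**2 + k + 3)*factorial(k + 2)/3**k = t_k.
Sum = s_(7) − s_(1); s_(7) = 31360/9, s_(1) = 6 ⇒ 31306/9.

Σ = 31306/9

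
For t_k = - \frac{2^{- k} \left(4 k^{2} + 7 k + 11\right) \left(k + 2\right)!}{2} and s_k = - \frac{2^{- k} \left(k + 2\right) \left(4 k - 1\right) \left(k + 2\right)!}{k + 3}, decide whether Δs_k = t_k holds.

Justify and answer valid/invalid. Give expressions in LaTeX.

s_(k+1) = -(k + 3)*(4*k + 3)*factorial(k + 3)/(2*2**k*(k + 4))
s_(k+1) − s_k = -(4*k**4 + 31*k**3 + 89*k**2 + 137*k + 97)*factorial(k + 2)/(2*2**k*(k + 3)*(k + 4))
(s_(k+1) − s_k) − t_k = (4*k**3 + 19*k**2 + 24*k + 35)*factorial(k + 2)/(2*2**k*(k + 3)*(k + 4))

Invalid: residual \frac{2^{- k} \left(4 k^{3} + 19 k^{2} + 24 k + 35\right) \left(k + 2\right)!}{2 \left(k + 3\right) \left(k + 4\right)} ≠ 0.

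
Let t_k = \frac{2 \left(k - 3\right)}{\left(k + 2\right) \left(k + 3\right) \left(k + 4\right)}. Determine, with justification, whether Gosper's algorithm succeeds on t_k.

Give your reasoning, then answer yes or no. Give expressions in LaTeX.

r(k) = (k - 2)*(k + 2)/((k - 3)*(k + 5)) after simplifying.
Normal form (A,B,C) = (k + 2, k + 5, k - 3).
f must satisfy (k + 2)·f(k+1) − (k + 4)·f(k) = k - 3.
Bound: deg f ≤ 2.
Solve for f: f(k) = -k*(k + 17)/12 (degree 2 ≤ 2).
Then R = B(k−1)f/C = -k*(k + 4)*(k + 17)/(12*(k - 3)), so s_k = R(k)·t_k = k*(-k - 17)/(6*(k + 2)*(k + 3)).
Check: Δs_k = 2*(k - 3)/(k**3 + 9*k**2 + 26*k + 24). ✓

Yes. s_k = \frac{k \left(- k - 17\right)}{6 \left(k + 2\right) \left(k + 3\right)}.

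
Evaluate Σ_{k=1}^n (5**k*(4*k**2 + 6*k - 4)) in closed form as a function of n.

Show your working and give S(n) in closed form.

S(n) = 5*5**n*n**2 + 5*5**n*n - 5*5**n + 5

Compute t_(k+1)/t_k: get 5*(2*k**2 + 7*k + 3)/(2*k**2 + 3*k - 2).
Take A(k)=5, B(k)=1, C(k)=k**2 + 3*k/2 - 1.
Key eq: (5)·f(k+1) = (1)·f(k) + (k**2 + 3*k/2 - 1).
Degrees (0,0,2) ⇒ d ≤ 2.
A polynomial solution: f(k) = (k**2 - k - 1)/4.
Certificate R = B(k−1)f/C = (k**2 - k - 1)/(2*(k + 2)*(2*k - 1)) gives s_k = 5**k*(k**2 - k - 1).
s_(k+1) − s_k = 5**k*(4*k**2 + 6*k - 4) = t_k.
s_(n+1) = 5**(n + 1)*(n**2 + n - 1) and s_(1) = -5, so S(n) = 5*5**n*n**2 + 5*5**n*n - 5*5**n + 5.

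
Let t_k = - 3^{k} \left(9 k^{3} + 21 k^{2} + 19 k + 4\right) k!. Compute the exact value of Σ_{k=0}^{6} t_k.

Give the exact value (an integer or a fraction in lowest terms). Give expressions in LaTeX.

r(k) = 3*(9*k**4 + 57*k**3 + 136*k**2 + 141*k + 53)/(9*k**3 + 21*k**2 + 19*k + 4) after simplifying.
A = 3*k + 3, B = 1, C = k**3 + 7*k**2/3 + 19*k/9 + 4/9.
Solve (3*k + 3)·f(k+1) − (1)·f(k) = k**3 + 7*k**2/3 + 19*k/9 + 4/9.
d = 2 from the (1,0,3) case.
Coefficient equations give f(k) = (3*k**2 - k - 1)/9.
Get s_k = R·t_k = 3**k*(-3*k**2 + k + 1)*factorial(k) with R(k) = B(k−1)f(k)/C(k) = (3*k**2 - k - 1)/(9*k**3 + 21*k**2 + 19*k + 4).
s_(k+1) − s_k = -3**k*(9*k**3 + 21*k**2 + 19*k + 4)*factorial(k) = t_k.
Σ_(k=0)^(6) t_k = s_(7) − s_(0) = -1532124720 − (1) = -1532124721.

Σ = -1532124721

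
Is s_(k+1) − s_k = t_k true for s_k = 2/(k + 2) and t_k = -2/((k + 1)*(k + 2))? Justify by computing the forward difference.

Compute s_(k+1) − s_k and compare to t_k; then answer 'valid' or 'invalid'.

s_(k+1) = 2/(k + 3)
s_(k+1) − s_k = -2/((k + 2)*(k + 3))
(s_(k+1) − s_k) − t_k = 4/(k**3 + 6*k**2 + 11*k + 6)

Invalid: residual 4/(k**3 + 6*k**2 + 11*k + 6) ≠ 0.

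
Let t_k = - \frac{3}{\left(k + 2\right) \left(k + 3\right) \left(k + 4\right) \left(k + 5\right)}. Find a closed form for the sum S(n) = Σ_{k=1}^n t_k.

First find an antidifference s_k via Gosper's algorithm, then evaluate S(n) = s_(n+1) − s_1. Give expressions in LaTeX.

S(n) = \frac{n \left(- n^{2} - 12 n - 47\right)}{60 \left(n^{3} + 12 n^{2} + 47 n + 60\right)}

t_(k+1)/t_k = (k + 2)/(k + 6).
Normal form (A,B,C) = (k + 2, k + 6, 1).
Set up (k + 2)·f(k+1) − (k + 5)·f(k) − (1) = 0.
Degrees (1,1,0) ⇒ d ≤ 3.
Solve for f: f(k) = k*(k**2 + 9*k + 26)/72 (degree 3 ≤ 3).
Certificate R = B(k−1)f/C = k*(k + 5)*(k**2 + 9*k + 26)/72 gives s_k = k*(-k**2 - 9*k - 26)/(24*(k + 2)*(k + 3)*(k + 4)).
Check: Δs_k = -3/(k**4 + 14*k**3 + 71*k**2 + 154*k + 120). ✓
Evaluate: s_(n+1) = (-n**3 - 12*n**2 - 47*n - 36)/(24*(n**3 + 12*n**2 + 47*n + 60)); subtract s_(1) = -1/40 ⇒ S(n) = n*(-n**2 - 12*n - 47)/(60*(n**3 + 12*n**2 + 47*n + 60)).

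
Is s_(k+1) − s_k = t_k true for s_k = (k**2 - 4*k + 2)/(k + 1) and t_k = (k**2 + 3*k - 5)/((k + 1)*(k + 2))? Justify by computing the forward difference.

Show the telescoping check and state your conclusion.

valid (s_(k+1) − s_k reduces to t_k)

s_(k+1) = (k**2 - 2*k - 1)/(k + 2)
s_(k+1) − s_k = (k**2 + 3*k - 5)/(k**2 + 3*k + 2)
(s_(k+1) − s_k) − t_k = 0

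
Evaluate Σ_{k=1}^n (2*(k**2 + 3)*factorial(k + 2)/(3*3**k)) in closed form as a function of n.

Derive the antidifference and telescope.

The ratio is (k + 3)*((k + 1)**2 + 3)/(3*(k**2 + 3)).
Normal form (A,B,C) = (k/3 + 1, 1, k**2 + 3).
Need (k/3 + 1)·f(k+1) − (1)·f(k) = k**2 + 3.
Bound: deg f ≤ 1.
Coefficient equations give f(k) = 3*(k - 1).
Certificate R = B(k−1)f/C = 3*(k - 1)/(k**2 + 3) gives s_k = 2*(k - 1)*factorial(k + 2)/3**k.
Verify: 2*(k**2 + 3)*factorial(k + 2)/(3*3**k) matches t_k.
s_(n+1) = 2*3**(-n - 1)*n*factorial(n + 3) and s_(1) = 0, so S(n) = 2*3**(-n - 1)*n*factorial(n + 3).

S(n) = 2*3**(-n - 1)*n*factorial(n + 3)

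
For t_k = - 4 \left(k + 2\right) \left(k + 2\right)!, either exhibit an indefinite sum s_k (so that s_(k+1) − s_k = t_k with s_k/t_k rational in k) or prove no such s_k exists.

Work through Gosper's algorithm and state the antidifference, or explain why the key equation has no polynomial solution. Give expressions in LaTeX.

t_(k+1)/t_k = (k + 3)**2/(k + 2).
A = k + 3, B = 1, C = k + 2.
Key eq: (k + 3)·f(k+1) = (1)·f(k) + (k + 2).
d = 0 from the (1,0,1) case.
Solving with deg f ≤ 0: f(k) = 1.
Certificate R = B(k−1)f/C = 1/(k + 2) gives s_k = -4*factorial(k + 2).
Verify: -4*(k + 2)*factorial(k + 2) matches t_k.

s_k = - 4 \left(k + 2\right)!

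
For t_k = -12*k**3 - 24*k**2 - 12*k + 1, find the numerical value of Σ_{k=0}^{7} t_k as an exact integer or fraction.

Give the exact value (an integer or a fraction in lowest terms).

Σ = -13096

t_(k+1)/t_k = (12*k**3 + 60*k**2 + 96*k + 47)/(12*k**3 + 24*k**2 + 12*k - 1).
Normal form (A,B,C) = (1, 1, k**3 + 2*k**2 + k - 1/12).
Need (1)·f(k+1) − (1)·f(k) = k**3 + 2*k**2 + k - 1/12.
d = 4 from the (0,0,3) case.
A polynomial solution: f(k) = k*(3*k**3 + 2*k**2 - 3*k - 3)/12.
Then R = B(k−1)f/C = k*(3*k**3 + 2*k**2 - 3*k - 3)/(12*k**3 + 24*k**2 + 12*k - 1), so s_k = R(k)·t_k = k*(-3*k**3 - 2*k**2 + 3*k + 3).
s_(k+1) − s_k = -12*k**3 - 24*k**2 - 12*k + 1 = t_k.
Σ_(k=0)^(7) t_k = s_(8) − s_(0) = -13096 − (0) = -13096.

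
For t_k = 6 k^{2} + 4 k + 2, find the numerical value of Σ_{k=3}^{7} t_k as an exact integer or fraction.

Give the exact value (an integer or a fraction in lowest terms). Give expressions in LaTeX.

Step 1: r(k) = (3*k**2 + 8*k + 6)/(3*k**2 + 2*k + 1).
Take A(k)=1, B(k)=1, C(k)=k**2 + 2*k/3 + 1/3.
Need (1)·f(k+1) − (1)·f(k) = k**2 + 2*k/3 + 1/3.
d = 3 from the (0,0,2) case.
Match coefficients ⇒ f(k) = k*(2*k**2 - k + 1)/6.
R(k) = B(k−1)·f(k)/C(k) = k*(2*k**2 - k + 1)/(2*(3*k**2 + 2*k + 1)); s_k = R·t_k = k*(2*k**2 - k + 1).
Verify: 6*k**2 + 4*k + 2 matches t_k.
Σ_(k=3)^(7) t_k = s_(8) − s_(3) = 968 − (48) = 920.

Σ = 920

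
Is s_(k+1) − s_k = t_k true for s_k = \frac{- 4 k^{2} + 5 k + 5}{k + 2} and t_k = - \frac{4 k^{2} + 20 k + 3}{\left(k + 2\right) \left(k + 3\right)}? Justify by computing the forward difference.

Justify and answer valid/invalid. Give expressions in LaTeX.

valid (s_(k+1) − s_k reduces to t_k)

s_(k+1) = (-4*k**2 - 3*k + 6)/(k + 3)
s_(k+1) − s_k = (-4*k**2 - 20*k - 3)/(k**2 + 5*k + 6)
(s_(k+1) − s_k) − t_k = 0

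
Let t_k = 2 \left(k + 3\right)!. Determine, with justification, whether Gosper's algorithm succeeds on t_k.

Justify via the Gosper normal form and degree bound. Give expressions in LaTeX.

t_(k+1)/t_k = k + 4.
So A=k + 4 and B=1, with C=1.
Set up (k + 4)·f(k+1) − (1)·f(k) − (1) = 0.
deg f ≤ -1 (via 1,0,0).
Bound -1 < 0, so the key equation has no polynomial solution.

No; the degree bound rules out any f.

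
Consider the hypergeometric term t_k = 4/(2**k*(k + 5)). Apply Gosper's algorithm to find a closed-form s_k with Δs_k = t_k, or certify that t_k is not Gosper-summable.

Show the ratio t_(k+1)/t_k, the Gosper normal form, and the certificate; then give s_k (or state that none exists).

Compute t_(k+1)/t_k: get (k + 5)/(2*(k + 6)).
Gosper form: A/B · C(k+1)/C(k) with A=k/2 + 5/2, B=k + 6, C=1.
Solve (k/2 + 5/2)·f(k+1) − (k + 5)·f(k) = 1.
From deg A=1, deg B=1, deg C=0: d=-1.
Bound -1 < 0, so the key equation has no polynomial solution.

none (Gosper's algorithm certifies no s_k)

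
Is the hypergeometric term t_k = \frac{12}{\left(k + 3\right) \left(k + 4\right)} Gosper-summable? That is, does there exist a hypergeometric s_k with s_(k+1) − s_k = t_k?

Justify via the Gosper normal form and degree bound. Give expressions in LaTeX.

Step 1: r(k) = (k + 3)/(k + 5).
Normal form (A,B,C) = (k + 3, k + 5, 1).
f must satisfy (k + 3)·f(k+1) − (k + 4)·f(k) = 1.
From deg A=1, deg B=1, deg C=0: d=1.
A polynomial solution: f(k) = k/3.
R(k) = B(k−1)·f(k)/C(k) = k*(k + 4)/3; s_k = R·t_k = 4*k/(k + 3).
Verify: 12/(k**2 + 7*k + 12) matches t_k.

Yes. s_k = \frac{4 k}{k + 3}.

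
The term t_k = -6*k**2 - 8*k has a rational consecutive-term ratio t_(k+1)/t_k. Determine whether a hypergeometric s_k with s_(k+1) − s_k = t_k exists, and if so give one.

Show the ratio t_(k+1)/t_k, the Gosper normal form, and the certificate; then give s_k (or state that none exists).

s_k = k*(-2*k**2 - k + 3)

Compute t_(k+1)/t_k: get (3*k**2 + 10*k + 7)/(k*(3*k + 4)).
Gosper form: A/B · C(k+1)/C(k) with A=1, B=1, C=k**2 + 4*k/3.
Set up (1)·f(k+1) − (1)·f(k) − (k**2 + 4*k/3) = 0.
Degrees (0,0,2) ⇒ d ≤ 3.
Match coefficients ⇒ f(k) = k*(k - 1)*(2*k + 3)/6.
Get s_k = R·t_k = k*(-2*k**2 - k + 3) with R(k) = B(k−1)f(k)/C(k) = (k - 1)*(2*k + 3)/(2*(3*k + 4)).
Verify: 2*k*(-3*k - 4) matches t_k.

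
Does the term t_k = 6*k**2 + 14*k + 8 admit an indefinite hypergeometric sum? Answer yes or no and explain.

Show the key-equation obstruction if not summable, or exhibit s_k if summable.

Yes. s_k = 2*k*(k**2 + 2*k + 1).

Compute t_(k+1)/t_k: get (3*k**2 + 13*k + 14)/(3*k**2 + 7*k + 4).
A = 1, B = 1, C = k**2 + 7*k/3 + 4/3.
f must satisfy (1)·f(k+1) − (1)·f(k) = k**2 + 7*k/3 + 4/3.
d = 3 from the (0,0,2) case.
A polynomial solution: f(k) = k*(k + 1)**2/3.
R(k) = B(k−1)·f(k)/C(k) = k*(k + 1)/(3*k + 4); s_k = R·t_k = 2*k*(k**2 + 2*k + 1).
Verify: 6*k**2 + 14*k + 8 matches t_k.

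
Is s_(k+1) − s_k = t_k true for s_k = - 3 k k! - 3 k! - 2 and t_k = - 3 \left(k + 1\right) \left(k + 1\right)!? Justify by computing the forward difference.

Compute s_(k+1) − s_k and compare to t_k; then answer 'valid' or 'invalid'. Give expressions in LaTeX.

Valid — Δs_k = t_k.

s_(k+1) = -3*k**2*factorial(k) - 9*k*factorial(k) - 6*factorial(k) - 2
s_(k+1) − s_k = -3*(k + 1)*factorial(k + 1)
(s_(k+1) − s_k) − t_k = 0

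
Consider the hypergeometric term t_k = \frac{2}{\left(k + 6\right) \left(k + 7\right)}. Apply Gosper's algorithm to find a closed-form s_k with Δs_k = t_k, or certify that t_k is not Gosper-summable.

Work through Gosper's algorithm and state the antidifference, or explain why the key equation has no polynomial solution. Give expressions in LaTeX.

The ratio is (k + 6)/(k + 8).
A = k + 6, B = k + 8, C = 1.
Solve (k + 6)·f(k+1) − (k + 7)·f(k) = 1.
Degrees (1,1,0) ⇒ d ≤ 1.
A polynomial solution: f(k) = k/6.
Get s_k = R·t_k = k/(3*(k + 6)) with R(k) = B(k−1)f(k)/C(k) = k*(k + 7)/6.
Δs = 2/(k**2 + 13*k + 42), as required.

s_k = \frac{k}{3 \left(k + 6\right)}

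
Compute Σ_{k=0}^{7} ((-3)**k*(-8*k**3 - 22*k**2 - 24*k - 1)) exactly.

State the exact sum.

Ratio r(k) = 3*(-8*k**3 - 46*k**2 - 92*k - 55)/(8*k**3 + 22*k**2 + 24*k + 1).
Take A(k)=-3, B(k)=1, C(k)=k**3 + 11*k**2/4 + 3*k + 1/8.
Solve (-3)·f(k+1) − (1)·f(k) = k**3 + 11*k**2/4 + 3*k + 1/8.
Bound: deg f ≤ 3.
A polynomial solution: f(k) = -(2*k**3 + k**2 - 2)/8.
Then R = B(k−1)f/C = -(2*k**3 + k**2 - 2)/(8*k**3 + 22*k**2 + 24*k + 1), so s_k = R(k)·t_k = (-3)**k*(2*k**3 + k**2 - 2).
Δs = (-3)**k*(-8*k**3 - 22*k**2 - 24*k - 1), as required.
Sum = s_(8) − s_(0); s_(8) = 7125246, s_(0) = -2 ⇒ 7125248.

Σ = 7125248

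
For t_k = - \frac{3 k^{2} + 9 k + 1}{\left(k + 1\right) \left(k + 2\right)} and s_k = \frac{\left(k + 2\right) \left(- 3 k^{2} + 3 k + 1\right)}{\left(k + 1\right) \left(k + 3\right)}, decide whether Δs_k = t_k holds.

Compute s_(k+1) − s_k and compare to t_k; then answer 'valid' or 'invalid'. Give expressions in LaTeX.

s_(k+1) = (k + 3)*(3*k - 3*(k + 1)**2 + 4)/((k + 2)*(k + 4))
s_(k+1) − s_k = (-3*k**4 - 30*k**3 - 85*k**2 - 80*k - 7)/(k**4 + 10*k**3 + 35*k**2 + 50*k + 24)
(s_(k+1) − s_k) − t_k = 5*(3*k**2 + 7*k + 1)/(k**4 + 10*k**3 + 35*k**2 + 50*k + 24)

Invalid: residual \frac{5 \left(3 k^{2} + 7 k + 1\right)}{k^{4} + 10 k^{3} + 35 k^{2} + 50 k + 24} ≠ 0.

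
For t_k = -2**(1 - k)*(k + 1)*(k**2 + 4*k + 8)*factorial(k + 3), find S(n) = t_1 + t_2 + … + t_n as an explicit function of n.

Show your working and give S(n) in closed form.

Compute t_(k+1)/t_k: get (k + 2)*(k + 4)*(4*k + (k + 1)**2 + 12)/(2*(k + 1)*(k**2 + 4*k + 8)).
Normal form (A,B,C) = (k/2 + 2, 1, k**3 + 5*k**2 + 12*k + 8).
f must satisfy (k/2 + 2)·f(k+1) − (1)·f(k) = k**3 + 5*k**2 + 12*k + 8.
Degrees (1,0,3) ⇒ d ≤ 2.
Coefficient equations give f(k) = 2*k*(k + 1).
So s_k = (B(k−1)f/C)·t_k = (2*k/(k**2 + 4*k + 8))·t_k = -2**(2 - k)*k*(k + 1)*factorial(k + 3).
Δs = -2**(1 - k)*(k + 1)*(k**2 + 4*k + 8)*factorial(k + 3), as required.
s_(n+1) = -2**(1 - n)*(n + 1)*(n + 2)*factorial(n + 4) and s_(1) = -96, so S(n) = 96 - 2*n**2*factorial(n + 4)/2**n - 6*n*factorial(n + 4)/2**n - 4*factorial(n + 4)/2**n.

S(n) = 96 - 2*n**2*factorial(n + 4)/2**n - 6*n*factorial(n + 4)/2**n - 4*factorial(n + 4)/2**n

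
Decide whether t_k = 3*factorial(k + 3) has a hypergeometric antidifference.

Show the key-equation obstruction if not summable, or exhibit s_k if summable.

No; the degree bound rules out any f.

Compute t_(k+1)/t_k: get k + 4.
So A=k + 4 and B=1, with C=1.
Need (k + 4)·f(k+1) − (1)·f(k) = 1.
d = -1 from the (1,0,0) case.
Negative degree bound (-1): no f exists, t_k not Gosper-summable.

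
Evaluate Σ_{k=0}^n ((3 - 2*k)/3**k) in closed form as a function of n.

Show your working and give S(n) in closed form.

S(n) = 3 + n/3**n

The ratio is (2*k - 1)/(3*(2*k - 3)).
Gosper form: A/B · C(k+1)/C(k) with A=1/3, B=1, C=k - 3/2.
f must satisfy (1/3)·f(k+1) − (1)·f(k) = k - 3/2.
Bound: deg f ≤ 1.
Coefficient equations give f(k) = -3*(k - 1)/2.
R(k) = B(k−1)·f(k)/C(k) = -3*(k - 1)/(2*k - 3); s_k = R·t_k = 3**(1 - k)*(k - 1).
s_(k+1) − s_k = (3 - 2*k)/3**k = t_k.
s_(n+1) = n/3**n and s_(0) = -3, so S(n) = 3 + n/3**n.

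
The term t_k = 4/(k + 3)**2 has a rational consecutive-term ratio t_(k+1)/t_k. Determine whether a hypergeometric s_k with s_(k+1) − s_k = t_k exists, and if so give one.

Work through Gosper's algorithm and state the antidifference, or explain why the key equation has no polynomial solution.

Step 1: r(k) = (k + 3)**2/(k + 4)**2.
Gosper form: A/B · C(k+1)/C(k) with A=k**2 + 6*k + 9, B=k**2 + 8*k + 16, C=1.
Key eq: (k**2 + 6*k + 9)·f(k+1) = (k**2 + 6*k + 9)·f(k) + (1).
From deg A=2, deg B=2, deg C=0: d=0.
Put f(k) = c0: A·f(k+1) − B(k−1)·f(k) − C = -1; need -1 = 0 — inconsistent ⇒ no f, not summable.

not Gosper-summable; s_k does not exist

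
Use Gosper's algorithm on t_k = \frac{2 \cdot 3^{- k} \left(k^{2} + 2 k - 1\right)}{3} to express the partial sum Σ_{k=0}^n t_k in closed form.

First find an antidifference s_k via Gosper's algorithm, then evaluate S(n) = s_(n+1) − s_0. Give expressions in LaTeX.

r(k) = (k**2 + 4*k + 2)/(3*(k**2 + 2*k - 1)) after simplifying.
Normal form (A,B,C) = (1/3, 1, k**2 + 2*k - 1).
Solve (1/3)·f(k+1) − (1)·f(k) = k**2 + 2*k - 1.
Degrees (0,0,2) ⇒ d ≤ 2.
A polynomial solution: f(k) = -3*(k**2 + 3*k + 1)/2.
R(k) = B(k−1)·f(k)/C(k) = -3*(k**2 + 3*k + 1)/(2*(k**2 + 2*k - 1)); s_k = R·t_k = (-k**2 - 3*k - 1)/3**k.
s_(k+1) − s_k = 2*(k**2 + 2*k - 1)/(3*3**k) = t_k.
Evaluate: s_(n+1) = 3**(-n - 1)*(-n**2 - 5*n - 5); subtract s_(0) = -1 ⇒ S(n) = 3**(-n - 1)*(3**(n + 1) - n**2 - 5*n - 5).

S(n) = 3^{- n - 1} \left(3^{n + 1} - n^{2} - 5 n - 5\right)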